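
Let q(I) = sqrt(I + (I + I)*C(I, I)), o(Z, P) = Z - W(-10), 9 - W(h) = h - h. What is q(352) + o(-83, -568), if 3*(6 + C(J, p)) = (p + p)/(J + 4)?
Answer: -92 + 44*I*sqrt(125490)/267 ≈ -92.0 + 58.378*I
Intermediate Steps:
W(h) = 9 (W(h) = 9 - (h - h) = 9 - 1*0 = 9 + 0 = 9)
C(J, p) = -6 + 2*p/(3*(4 + J)) (C(J, p) = -6 + ((p + p)/(J + 4))/3 = -6 + ((2*p)/(4 + J))/3 = -6 + (2*p/(4 + J))/3 = -6 + 2*p/(3*(4 + J)))
o(Z, P) = -9 + Z (o(Z, P) = Z - 1*9 = Z - 9 = -9 + Z)
q(I) = sqrt(I + 4*I*(-36 - 8*I)/(3*(4 + I))) (q(I) = sqrt(I + (I + I)*(2*(-36 + I - 9*I)/(3*(4 + I)))) = sqrt(I + (2*I)*(2*(-36 - 8*I)/(3*(4 + I)))) = sqrt(I + 4*I*(-36 - 8*I)/(3*(4 + I))))
q(352) + o(-83, -568) = sqrt(3)*sqrt(352*(-132 - 29*352)/(4 + 352))/3 + (-9 - 83) = sqrt(3)*sqrt(352*(-132 - 10208)/356)/3 - 92 = sqrt(3)*sqrt(352*(1/356)*(-10340))/3 - 92 = sqrt(3)*sqrt(-909920/89)/3 - 92 = sqrt(3)*(44*I*sqrt(41830)/89)/3 - 92 = 44*I*sqrt(125490)/267 - 92 = -92 + 44*I*sqrt(125490)/267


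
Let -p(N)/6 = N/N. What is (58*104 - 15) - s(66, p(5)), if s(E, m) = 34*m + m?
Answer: 6227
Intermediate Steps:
p(N) = -6 (p(N) = -6*N/N = -6*1 = -6)
s(E, m) = 35*m
(58*104 - 15) - s(66, p(5)) = (58*104 - 15) - 35*(-6) = (6032 - 15) - 1*(-210) = 6017 + 210 = 6227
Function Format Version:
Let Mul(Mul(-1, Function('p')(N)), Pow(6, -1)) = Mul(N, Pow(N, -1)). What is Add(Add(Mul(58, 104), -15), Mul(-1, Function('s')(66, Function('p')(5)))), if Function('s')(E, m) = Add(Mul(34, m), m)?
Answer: 6227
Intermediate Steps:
Function('p')(N) = -6 (Function('p')(N) = Mul(-6, Mul(N, Pow(N, -1))) = Mul(-6, 1) = -6)
Function('s')(E, m) = Mul(35, m)
Add(Add(Mul(58, 104), -15), Mul(-1, Function('s')(66, Function('p')(5)))) = Add(Add(Mul(58, 104), -15), Mul(-1, Mul(35, -6))) = Add(Add(6032, -15), Mul(-1, -210)) = Add(6017, 210) = 6227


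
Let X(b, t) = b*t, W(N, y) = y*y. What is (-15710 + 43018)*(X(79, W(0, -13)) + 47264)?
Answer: 1655274420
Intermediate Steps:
W(N, y) = y²
(-15710 + 43018)*(X(79, W(0, -13)) + 47264) = (-15710 + 43018)*(79*(-13)² + 47264) = 27308*(79*169 + 47264) = 27308*(13351 + 47264) = 27308*60615 = 1655274420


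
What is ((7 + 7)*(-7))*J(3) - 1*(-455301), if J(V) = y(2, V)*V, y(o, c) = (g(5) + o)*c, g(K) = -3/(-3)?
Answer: 452655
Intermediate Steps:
g(K) = 1 (g(K) = -3*(-1/3) = 1)
y(o, c) = c*(1 + o) (y(o, c) = (1 + o)*c = c*(1 + o))
J(V) = 3*V**2 (J(V) = (V*(1 + 2))*V = (V*3)*V = (3*V)*V = 3*V**2)
((7 + 7)*(-7))*J(3) - 1*(-455301) = ((7 + 7)*(-7))*(3*3**2) - 1*(-455301) = (14*(-7))*(3*9) + 455301 = -98*27 + 455301 = -2646 + 455301 = 452655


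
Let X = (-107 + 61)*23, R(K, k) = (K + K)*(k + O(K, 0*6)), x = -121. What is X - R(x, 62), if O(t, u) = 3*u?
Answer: 13946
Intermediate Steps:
R(K, k) = 2*K*k (R(K, k) = (K + K)*(k + 3*(0*6)) = (2*K)*(k + 3*0) = (2*K)*(k + 0) = (2*K)*k = 2*K*k)
X = -1058 (X = -46*23 = -1058)
X - R(x, 62) = -1058 - 2*(-121)*62 = -1058 - 1*(-15004) = -1058 + 15004 = 13946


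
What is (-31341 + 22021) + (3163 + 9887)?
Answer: 3730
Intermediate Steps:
(-31341 + 22021) + (3163 + 9887) = -9320 + 13050 = 3730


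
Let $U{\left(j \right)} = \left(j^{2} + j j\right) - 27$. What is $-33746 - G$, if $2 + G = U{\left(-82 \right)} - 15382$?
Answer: $-31783$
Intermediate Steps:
$U{\left(j \right)} = -27 + 2 j^{2}$ ($U{\left(j \right)} = \left(j^{2} + j^{2}\right) - 27 = 2 j^{2} - 27 = -27 + 2 j^{2}$)
$G = -1963$ ($G = -2 - \left(15409 - 13448\right) = -2 + \left(\left(-27 + 2 \cdot 6724\right) - 15382\right) = -2 + \left(\left(-27 + 13448\right) - 15382\right) = -2 + \left(13421 - 15382\right) = -2 - 1961 = -1963$)
$-33746 - G = -33746 - -1963 = -33746 + 1963 = -31783$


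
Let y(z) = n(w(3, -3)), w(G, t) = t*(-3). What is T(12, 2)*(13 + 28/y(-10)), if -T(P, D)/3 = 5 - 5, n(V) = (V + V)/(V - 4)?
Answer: 0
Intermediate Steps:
w(G, t) = -3*t
n(V) = 2*V/(-4 + V) (n(V) = (2*V)/(-4 + V) = 2*V/(-4 + V))
y(z) = 18/5 (y(z) = 2*(-3*(-3))/(-4 - 3*(-3)) = 2*9/(-4 + 9) = 2*9/5 = 2*9*(⅕) = 18/5)
T(P, D) = 0 (T(P, D) = -3*(5 - 5) = -3*0 = 0)
T(12, 2)*(13 + 28/y(-10)) = 0*(13 + 28/(18/5)) = 0*(13 + 28*(5/18)) = 0*(13 + 70/9) = 0*(187/9) = 0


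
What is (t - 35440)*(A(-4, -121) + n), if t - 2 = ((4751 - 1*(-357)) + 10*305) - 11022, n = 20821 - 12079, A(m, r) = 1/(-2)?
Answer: -334816933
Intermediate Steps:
A(m, r) = -½
n = 8742
t = -2862 (t = 2 + (((4751 - 1*(-357)) + 10*305) - 11022) = 2 + (((4751 + 357) + 3050) - 11022) = 2 + ((5108 + 3050) - 11022) = 2 + (8158 - 11022) = 2 - 2864 = -2862)
(t - 35440)*(A(-4, -121) + n) = (-2862 - 35440)*(-½ + 8742) = -38302*17483/2 = -334816933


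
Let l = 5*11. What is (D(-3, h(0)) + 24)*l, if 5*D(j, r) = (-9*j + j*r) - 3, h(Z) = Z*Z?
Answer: 1584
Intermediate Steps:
h(Z) = Z²
D(j, r) = -⅗ - 9*j/5 + j*r/5 (D(j, r) = ((-9*j + j*r) - 3)/5 = (-3 - 9*j + j*r)/5 = -⅗ - 9*j/5 + j*r/5)
l = 55
(D(-3, h(0)) + 24)*l = ((-⅗ - 9/5*(-3) + (⅕)*(-3)*0²) + 24)*55 = ((-⅗ + 27/5 + (⅕)*(-3)*0) + 24)*55 = ((-⅗ + 27/5 + 0) + 24)*55 = (24/5 + 24)*55 = (144/5)*55 = 1584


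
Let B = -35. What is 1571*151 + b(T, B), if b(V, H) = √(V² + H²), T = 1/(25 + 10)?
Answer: 237221 + √1500626/35 ≈ 2.3726e+5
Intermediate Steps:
T = 1/35 ≈ 0.028571
b(V, H) = √(H² + V²)
1571*151 + b(T, B) = 1571*151 + √((-35)² + (1/35)²) = 237221 + √(1225 + 1/1225) = 237221 + √(1500626/1225) = 237221 + √1500626/35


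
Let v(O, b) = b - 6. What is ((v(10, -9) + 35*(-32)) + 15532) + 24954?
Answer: 39351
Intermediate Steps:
v(O, b) = -6 + b
((v(10, -9) + 35*(-32)) + 15532) + 24954 = (((-6 - 9) + 35*(-32)) + 15532) + 24954 = ((-15 - 1120) + 15532) + 24954 = (-1135 + 15532) + 24954 = 14397 + 24954 = 39351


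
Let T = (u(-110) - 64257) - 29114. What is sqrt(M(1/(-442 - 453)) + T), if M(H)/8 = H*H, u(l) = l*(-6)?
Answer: I*sqrt(74263828767)/895 ≈ 304.48*I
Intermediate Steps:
u(l) = -6*l
T = -92711 (T = (-6*(-110) - 64257) - 29114 = (660 - 64257) - 29114 = -63597 - 29114 = -92711)
M(H) = 8*H**2 (M(H) = 8*(H*H) = 8*H**2)
sqrt(M(1/(-442 - 453)) + T) = sqrt(8*(1/(-442 - 453))**2 - 92711) = sqrt(8*(1/(-895))**2 - 92711) = sqrt(8*(-1/895)**2 - 92711) = sqrt(8*(1/801025) - 92711) = sqrt(8/801025 - 92711) = sqrt(-74263828767/801025) = I*sqrt(74263828767)/895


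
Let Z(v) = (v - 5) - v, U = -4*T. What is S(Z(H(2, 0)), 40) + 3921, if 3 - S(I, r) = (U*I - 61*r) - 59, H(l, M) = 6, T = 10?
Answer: 6223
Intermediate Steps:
U = -40 (U = -4*10 = -40)
Z(v) = -5 (Z(v) = (-5 + v) - v = -5)
S(I, r) = 62 + 40*I + 61*r (S(I, r) = 3 - ((-40*I - 61*r) - 59) = 3 - ((-61*r - 40*I) - 59) = 3 - (-59 - 61*r - 40*I) = 3 + (59 + 40*I + 61*r) = 62 + 40*I + 61*r)
S(Z(H(2, 0)), 40) + 3921 = (62 + 40*(-5) + 61*40) + 3921 = (62 - 200 + 2440) + 3921 = 2302 + 3921 = 6223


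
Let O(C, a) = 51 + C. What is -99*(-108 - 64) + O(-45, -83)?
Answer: 17034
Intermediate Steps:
-99*(-108 - 64) + O(-45, -83) = -99*(-108 - 64) + (51 - 45) = -99*(-172) + 6 = 17028 + 6 = 17034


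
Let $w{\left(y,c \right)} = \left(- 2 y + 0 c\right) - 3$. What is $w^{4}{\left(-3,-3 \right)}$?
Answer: $81$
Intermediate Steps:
$w{\left(y,c \right)} = -3 - 2 y$ ($w{\left(y,c \right)} = \left(- 2 y + 0\right) - 3 = - 2 y - 3 = -3 - 2 y$)
$w^{4}{\left(-3,-3 \right)} = \left(-3 - -6\right)^{4} = \left(-3 + 6\right)^{4} = 3^{4} = 81$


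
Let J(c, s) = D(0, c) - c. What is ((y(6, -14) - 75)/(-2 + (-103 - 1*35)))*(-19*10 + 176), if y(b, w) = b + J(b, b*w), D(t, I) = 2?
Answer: -73/10 ≈ -7.3000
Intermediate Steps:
J(c, s) = 2 - c
y(b, w) = 2 (y(b, w) = b + (2 - b) = 2)
((y(6, -14) - 75)/(-2 + (-103 - 1*35)))*(-19*10 + 176) = ((2 - 75)/(-2 + (-103 - 1*35)))*(-19*10 + 176) = (-73/(-2 + (-103 - 35)))*(-190 + 176) = -73/(-2 - 138)*(-14) = -73/(-140)*(-14) = -73*(-1/140)*(-14) = (73/140)*(-14) = -73/10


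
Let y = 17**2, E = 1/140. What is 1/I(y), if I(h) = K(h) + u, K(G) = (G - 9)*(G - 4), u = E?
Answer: 140/11172001 ≈ 1.2531e-5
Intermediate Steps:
E = 1/140 ≈ 0.0071429
u = 1/140 ≈ 0.0071429
K(G) = (-9 + G)*(-4 + G)
y = 289
I(h) = 5041/140 + h**2 - 13*h (I(h) = (36 + h**2 - 13*h) + 1/140 = 5041/140 + h**2 - 13*h)
1/I(y) = 1/(5041/140 + 289**2 - 13*289) = 1/(5041/140 + 83521 - 3757) = 1/(11172001/140) = 140/11172001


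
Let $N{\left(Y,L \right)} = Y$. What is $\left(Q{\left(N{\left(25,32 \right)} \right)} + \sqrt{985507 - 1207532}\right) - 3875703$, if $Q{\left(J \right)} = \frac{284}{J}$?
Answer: $- \frac{96892291}{25} + 5 i \sqrt{8881} \approx -3.8757 \cdot 10^{6} + 471.2 i$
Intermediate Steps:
$\left(Q{\left(N{\left(25,32 \right)} \right)} + \sqrt{985507 - 1207532}\right) - 3875703 = \left(\frac{284}{25} + \sqrt{985507 - 1207532}\right) - 3875703 = \left(284 \cdot \frac{1}{25} + \sqrt{-222025}\right) - 3875703 = \left(\frac{284}{25} + 5 i \sqrt{8881}\right) - 3875703 = - \frac{96892291}{25} + 5 i \sqrt{8881}$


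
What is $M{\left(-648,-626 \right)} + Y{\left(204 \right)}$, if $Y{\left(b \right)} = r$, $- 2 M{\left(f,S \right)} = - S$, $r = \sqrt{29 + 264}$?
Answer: $-313 + \sqrt{293} \approx -295.88$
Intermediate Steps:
$r = \sqrt{293} \approx 17.117$
$M{\left(f,S \right)} = \frac{S}{2}$ ($M{\left(f,S \right)} = - \frac{\left(-1\right) S}{2} = \frac{S}{2}$)
$Y{\left(b \right)} = \sqrt{293}$
$M{\left(-648,-626 \right)} + Y{\left(204 \right)} = \frac{1}{2} \left(-626\right) + \sqrt{293} = -313 + \sqrt{293}$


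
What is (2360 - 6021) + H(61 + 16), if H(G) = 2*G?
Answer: -3507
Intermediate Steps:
(2360 - 6021) + H(61 + 16) = (2360 - 6021) + 2*(61 + 16) = -3661 + 2*77 = -3661 + 154 = -3507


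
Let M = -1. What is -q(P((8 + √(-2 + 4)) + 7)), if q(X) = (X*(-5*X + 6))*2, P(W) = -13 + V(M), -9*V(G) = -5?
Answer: 137536/81 ≈ 1698.0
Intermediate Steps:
V(G) = 5/9 (V(G) = -⅑*(-5) = 5/9)
P(W) = -112/9 (P(W) = -13 + 5/9 = -112/9)
q(X) = 2*X*(6 - 5*X) (q(X) = (X*(6 - 5*X))*2 = 2*X*(6 - 5*X))
-q(P((8 + √(-2 + 4)) + 7)) = -2*(-112)*(6 - 5*(-112/9))/9 = -2*(-112)*(6 + 560/9)/9 = -2*(-112)*614/(9*9) = -1*(-137536/81) = 137536/81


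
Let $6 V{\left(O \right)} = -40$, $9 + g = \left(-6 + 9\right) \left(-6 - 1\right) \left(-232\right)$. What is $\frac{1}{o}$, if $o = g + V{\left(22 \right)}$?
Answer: $\frac{3}{14569} \approx 0.00020592$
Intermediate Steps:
$g = 4863$ ($g = -9 + \left(-6 + 9\right) \left(-6 - 1\right) \left(-232\right) = -9 + 3 \left(-7\right) \left(-232\right) = -9 - -4872 = -9 + 4872 = 4863$)
$V{\left(O \right)} = - \frac{20}{3}$ ($V{\left(O \right)} = \frac{1}{6} \left(-40\right) = - \frac{20}{3}$)
$o = \frac{14569}{3}$ ($o = 4863 - \frac{20}{3} = \frac{14569}{3} \approx 4856.3$)
$\frac{1}{o} = \frac{1}{\frac{14569}{3}} = \frac{3}{14569}$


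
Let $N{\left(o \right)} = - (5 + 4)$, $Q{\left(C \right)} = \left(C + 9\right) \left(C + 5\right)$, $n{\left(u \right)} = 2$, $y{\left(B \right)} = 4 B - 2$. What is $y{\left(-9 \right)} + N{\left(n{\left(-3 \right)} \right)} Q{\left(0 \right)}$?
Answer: $-443$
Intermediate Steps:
$y{\left(B \right)} = -2 + 4 B$
$Q{\left(C \right)} = \left(5 + C\right) \left(9 + C\right)$ ($Q{\left(C \right)} = \left(9 + C\right) \left(5 + C\right) = \left(5 + C\right) \left(9 + C\right)$)
$N{\left(o \right)} = -9$ ($N{\left(o \right)} = \left(-1\right) 9 = -9$)
$y{\left(-9 \right)} + N{\left(n{\left(-3 \right)} \right)} Q{\left(0 \right)} = \left(-2 + 4 \left(-9\right)\right) - 9 \left(45 + 0^{2} + 14 \cdot 0\right) = \left(-2 - 36\right) - 9 \left(45 + 0 + 0\right) = -38 - 405 = -443$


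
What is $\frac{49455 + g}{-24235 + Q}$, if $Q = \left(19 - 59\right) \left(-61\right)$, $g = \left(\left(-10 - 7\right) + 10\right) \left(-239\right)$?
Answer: $- \frac{51128}{21795} \approx -2.3459$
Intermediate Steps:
$g = 1673$ ($g = \left(-17 + 10\right) \left(-239\right) = \left(-7\right) \left(-239\right) = 1673$)
$Q = 2440$ ($Q = \left(-40\right) \left(-61\right) = 2440$)
$\frac{49455 + g}{-24235 + Q} = \frac{49455 + 1673}{-24235 + 2440} = \frac{51128}{-21795} = 51128 \left(- \frac{1}{21795}\right) = - \frac{51128}{21795}$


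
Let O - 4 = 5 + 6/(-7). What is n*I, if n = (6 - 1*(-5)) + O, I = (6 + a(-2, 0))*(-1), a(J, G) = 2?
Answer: -1072/7 ≈ -153.14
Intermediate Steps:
O = 57/7 (O = 4 + (5 + 6/(-7)) = 4 + (5 + 6*(-⅐)) = 4 + (5 - 6/7) = 4 + 29/7 = 57/7 ≈ 8.1429)
I = -8 (I = (6 + 2)*(-1) = 8*(-1) = -8)
n = 134/7 (n = (6 - 1*(-5)) + 57/7 = (6 + 5) + 57/7 = 11 + 57/7 = 134/7 ≈ 19.143)
n*I = (134/7)*(-8) = -1072/7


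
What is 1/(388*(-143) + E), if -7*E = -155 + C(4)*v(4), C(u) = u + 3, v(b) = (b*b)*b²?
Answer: -7/390025 ≈ -1.7948e-5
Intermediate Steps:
v(b) = b⁴ (v(b) = b²*b² = b⁴)
C(u) = 3 + u
E = -1637/7 (E = -(-155 + (3 + 4)*4⁴)/7 = -(-155 + 7*256)/7 = -(-155 + 1792)/7 = -⅐*1637 = -1637/7 ≈ -233.86)
1/(388*(-143) + E) = 1/(388*(-143) - 1637/7) = 1/(-55484 - 1637/7) = 1/(-390025/7) = -7/390025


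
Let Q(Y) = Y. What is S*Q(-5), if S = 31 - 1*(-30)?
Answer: -305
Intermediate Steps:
S = 61 (S = 31 + 30 = 61)
S*Q(-5) = 61*(-5) = -305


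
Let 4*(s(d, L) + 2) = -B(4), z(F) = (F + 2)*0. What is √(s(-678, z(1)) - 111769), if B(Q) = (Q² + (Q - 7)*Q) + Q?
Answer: I*√111773 ≈ 334.32*I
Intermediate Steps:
B(Q) = Q + Q² + Q*(-7 + Q) (B(Q) = (Q² + (-7 + Q)*Q) + Q = (Q² + Q*(-7 + Q)) + Q = Q + Q² + Q*(-7 + Q))
z(F) = 0 (z(F) = (2 + F)*0 = 0)
s(d, L) = -4 (s(d, L) = -2 + (-2*4*(-3 + 4))/4 = -2 + (-2*4)/4 = -2 + (-1*8)/4 = -2 + (¼)*(-8) = -2 - 2 = -4)
√(s(-678, z(1)) - 111769) = √(-4 - 111769) = √(-111773) = I*√111773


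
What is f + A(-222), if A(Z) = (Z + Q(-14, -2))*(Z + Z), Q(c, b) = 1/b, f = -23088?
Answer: 75702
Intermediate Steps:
A(Z) = 2*Z*(-½ + Z) (A(Z) = (Z + 1/(-2))*(Z + Z) = (Z - ½)*(2*Z) = (-½ + Z)*(2*Z) = 2*Z*(-½ + Z))
f + A(-222) = -23088 - 222*(-1 + 2*(-222)) = -23088 - 222*(-1 - 444) = -23088 - 222*(-445) = -23088 + 98790 = 75702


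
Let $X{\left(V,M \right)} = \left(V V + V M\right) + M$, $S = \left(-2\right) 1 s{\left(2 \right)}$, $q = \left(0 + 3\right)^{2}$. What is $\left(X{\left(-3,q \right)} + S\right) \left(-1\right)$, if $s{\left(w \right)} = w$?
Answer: $13$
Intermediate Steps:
$q = 9$ ($q = 3^{2} = 9$)
$S = -4$ ($S = \left(-2\right) 1 \cdot 2 = \left(-2\right) 2 = -4$)
$X{\left(V,M \right)} = M + V^{2} + M V$ ($X{\left(V,M \right)} = \left(V^{2} + M V\right) + M = M + V^{2} + M V$)
$\left(X{\left(-3,q \right)} + S\right) \left(-1\right) = \left(\left(9 + \left(-3\right)^{2} + 9 \left(-3\right)\right) - 4\right) \left(-1\right) = \left(\left(9 + 9 - 27\right) - 4\right) \left(-1\right) = \left(-9 - 4\right) \left(-1\right) = \left(-13\right) \left(-1\right) = 13$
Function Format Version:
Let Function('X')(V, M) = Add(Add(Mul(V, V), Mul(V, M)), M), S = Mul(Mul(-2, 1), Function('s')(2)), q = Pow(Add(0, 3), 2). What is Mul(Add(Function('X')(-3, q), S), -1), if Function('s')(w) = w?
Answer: 13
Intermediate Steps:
q = 9 (q = Pow(3, 2) = 9)
S = -4 (S = Mul(Mul(-2, 1), 2) = Mul(-2, 2) = -4)
Function('X')(V, M) = Add(M, Pow(V, 2), Mul(M, V)) (Function('X')(V, M) = Add(Add(Pow(V, 2), Mul(M, V)), M) = Add(M, Pow(V, 2), Mul(M, V)))
Mul(Add(Function('X')(-3, q), S), -1) = Mul(Add(Add(9, Pow(-3, 2), Mul(9, -3)), -4), -1) = Mul(Add(Add(9, 9, -27), -4), -1) = Mul(Add(-9, -4), -1) = Mul(-13, -1) = 13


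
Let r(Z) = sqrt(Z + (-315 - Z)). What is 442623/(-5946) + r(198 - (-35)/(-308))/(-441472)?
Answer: -147541/1982 - 3*I*sqrt(35)/441472 ≈ -74.44 - 4.0202e-5*I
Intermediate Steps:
r(Z) = 3*I*sqrt(35) (r(Z) = sqrt(-315) = 3*I*sqrt(35))
442623/(-5946) + r(198 - (-35)/(-308))/(-441472) = 442623/(-5946) + (3*I*sqrt(35))/(-441472) = 442623*(-1/5946) + (3*I*sqrt(35))*(-1/441472) = -147541/1982 - 3*I*sqrt(35)/441472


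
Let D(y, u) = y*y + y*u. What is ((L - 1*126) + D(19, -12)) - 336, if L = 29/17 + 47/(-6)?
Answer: -34183/102 ≈ -335.13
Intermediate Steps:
L = -625/102 (L = 29*(1/17) + 47*(-1/6) = 29/17 - 47/6 = -625/102 ≈ -6.1274)
D(y, u) = y**2 + u*y
((L - 1*126) + D(19, -12)) - 336 = ((-625/102 - 1*126) + 19*(-12 + 19)) - 336 = ((-625/102 - 126) + 19*7) - 336 = (-13477/102 + 133) - 336 = 89/102 - 336 = -34183/102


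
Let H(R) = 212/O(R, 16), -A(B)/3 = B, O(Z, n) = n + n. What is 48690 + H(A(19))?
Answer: 389573/8 ≈ 48697.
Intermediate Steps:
O(Z, n) = 2*n
A(B) = -3*B
H(R) = 53/8 (H(R) = 212/((2*16)) = 212/32 = 212*(1/32) = 53/8)
48690 + H(A(19)) = 48690 + 53/8 = 389573/8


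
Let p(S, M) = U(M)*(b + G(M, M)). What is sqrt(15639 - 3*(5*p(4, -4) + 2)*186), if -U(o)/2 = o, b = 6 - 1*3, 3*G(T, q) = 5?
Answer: I*sqrt(89637) ≈ 299.39*I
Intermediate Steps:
G(T, q) = 5/3 (G(T, q) = (1/3)*5 = 5/3)
b = 3 (b = 6 - 3 = 3)
U(o) = -2*o
p(S, M) = -28*M/3 (p(S, M) = (-2*M)*(3 + 5/3) = -2*M*(14/3) = -28*M/3)
sqrt(15639 - 3*(5*p(4, -4) + 2)*186) = sqrt(15639 - 3*(5*(-28/3*(-4)) + 2)*186) = sqrt(15639 - 3*(5*(112/3) + 2)*186) = sqrt(15639 - 3*(560/3 + 2)*186) = sqrt(15639 - 3*566/3*186) = sqrt(15639 - 566*186) = sqrt(15639 - 105276) = sqrt(-89637) = I*sqrt(89637)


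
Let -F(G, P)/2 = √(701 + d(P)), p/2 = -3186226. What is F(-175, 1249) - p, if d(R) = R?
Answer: 6372452 - 10*√78 ≈ 6.3724e+6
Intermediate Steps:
p = -6372452 (p = 2*(-3186226) = -6372452)
F(G, P) = -2*√(701 + P)
F(-175, 1249) - p = -2*√(701 + 1249) - 1*(-6372452) = -10*√78 + 6372452 = 6372452 - 10*√78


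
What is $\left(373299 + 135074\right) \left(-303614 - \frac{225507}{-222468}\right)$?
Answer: $- \frac{11445878096701395}{74156} \approx -1.5435 \cdot 10^{11}$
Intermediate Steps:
$\left(373299 + 135074\right) \left(-303614 - \frac{225507}{-222468}\right) = 508373 \left(-303614 - - \frac{75169}{74156}\right) = 508373 \left(-303614 + \frac{75169}{74156}\right) = 508373 \left(- \frac{22514724615}{74156}\right) = - \frac{11445878096701395}{74156}$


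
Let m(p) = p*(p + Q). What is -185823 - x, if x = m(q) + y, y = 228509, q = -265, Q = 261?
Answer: -415392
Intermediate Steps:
m(p) = p*(261 + p) (m(p) = p*(p + 261) = p*(261 + p))
x = 229569 (x = -265*(261 - 265) + 228509 = -265*(-4) + 228509 = 1060 + 228509 = 229569)
-185823 - x = -185823 - 1*229569 = -185823 - 229569 = -415392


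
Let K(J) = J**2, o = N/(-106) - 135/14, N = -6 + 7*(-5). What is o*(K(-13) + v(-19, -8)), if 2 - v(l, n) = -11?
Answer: -89284/53 ≈ -1684.6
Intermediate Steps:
N = -41 (N = -6 - 35 = -41)
v(l, n) = 13 (v(l, n) = 2 - 1*(-11) = 2 + 11 = 13)
o = -3434/371 (o = -41/(-106) - 135/14 = -41*(-1/106) - 135*1/14 = 41/106 - 135/14 = -3434/371 ≈ -9.2561)
o*(K(-13) + v(-19, -8)) = -3434*((-13)**2 + 13)/371 = -3434*(169 + 13)/371 = -3434/371*182 = -89284/53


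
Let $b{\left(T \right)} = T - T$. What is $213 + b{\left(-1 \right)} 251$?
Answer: $213$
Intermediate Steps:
$b{\left(T \right)} = 0$
$213 + b{\left(-1 \right)} 251 = 213 + 0 \cdot 251 = 213 + 0 = 213$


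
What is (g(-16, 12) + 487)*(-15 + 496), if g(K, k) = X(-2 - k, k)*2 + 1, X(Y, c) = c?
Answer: 246272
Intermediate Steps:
g(K, k) = 1 + 2*k (g(K, k) = k*2 + 1 = 2*k + 1 = 1 + 2*k)
(g(-16, 12) + 487)*(-15 + 496) = ((1 + 2*12) + 487)*(-15 + 496) = ((1 + 24) + 487)*481 = (25 + 487)*481 = 512*481 = 246272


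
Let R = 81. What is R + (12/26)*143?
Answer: 147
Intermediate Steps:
R + (12/26)*143 = 81 + (12/26)*143 = 81 + (12*(1/26))*143 = 81 + (6/13)*143 = 81 + 66 = 147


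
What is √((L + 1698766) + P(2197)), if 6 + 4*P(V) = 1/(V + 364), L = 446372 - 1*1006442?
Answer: √29873518121499/5122 ≈ 1067.1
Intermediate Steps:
L = -560070 (L = 446372 - 1006442 = -560070)
P(V) = -3/2 + 1/(4*(364 + V)) (P(V) = -3/2 + 1/(4*(V + 364)) = -3/2 + 1/(4*(364 + V)))
√((L + 1698766) + P(2197)) = √((-560070 + 1698766) + (-2183 - 6*2197)/(4*(364 + 2197))) = √(1138696 + (¼)*(-2183 - 13182)/2561) = √(1138696 + (¼)*(1/2561)*(-15365)) = √(1138696 - 15365/10244) = √(11664786459/10244) = √29873518121499/5122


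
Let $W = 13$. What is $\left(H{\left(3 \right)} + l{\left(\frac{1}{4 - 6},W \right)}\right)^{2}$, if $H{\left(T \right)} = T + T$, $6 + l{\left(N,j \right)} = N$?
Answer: $\frac{1}{4} \approx 0.25$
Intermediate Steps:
$l{\left(N,j \right)} = -6 + N$
$H{\left(T \right)} = 2 T$
$\left(H{\left(3 \right)} + l{\left(\frac{1}{4 - 6},W \right)}\right)^{2} = \left(2 \cdot 3 - \left(6 - \frac{1}{4 - 6}\right)\right)^{2} = \left(6 - \left(6 - \frac{1}{-2}\right)\right)^{2} = \left(6 - \frac{13}{2}\right)^{2} = \left(- \frac{1}{2}\right)^{2} = \frac{1}{4}$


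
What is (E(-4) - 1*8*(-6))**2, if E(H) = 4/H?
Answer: 2209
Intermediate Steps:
(E(-4) - 1*8*(-6))**2 = (4/(-4) - 1*8*(-6))**2 = (4*(-1/4) - 8*(-6))**2 = (-1 + 48)**2 = 47**2 = 2209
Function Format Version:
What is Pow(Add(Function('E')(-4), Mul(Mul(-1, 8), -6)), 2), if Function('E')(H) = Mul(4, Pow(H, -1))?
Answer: 2209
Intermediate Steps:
Pow(Add(Function('E')(-4), Mul(Mul(-1, 8), -6)), 2) = Pow(Add(Mul(4, Pow(-4, -1)), Mul(Mul(-1, 8), -6)), 2) = Pow(Add(Mul(4, Rational(-1, 4)), Mul(-8, -6)), 2) = Pow(Add(-1, 48), 2) = Pow(47, 2) = 2209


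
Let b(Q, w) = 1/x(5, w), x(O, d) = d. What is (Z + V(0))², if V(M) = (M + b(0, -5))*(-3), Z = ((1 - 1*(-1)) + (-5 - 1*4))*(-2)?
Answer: 5329/25 ≈ 213.16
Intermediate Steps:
b(Q, w) = 1/w
Z = 14 (Z = ((1 + 1) + (-5 - 4))*(-2) = (2 - 9)*(-2) = -7*(-2) = 14)
V(M) = ⅗ - 3*M (V(M) = (M + 1/(-5))*(-3) = (M - ⅕)*(-3) = (-⅕ + M)*(-3) = ⅗ - 3*M)
(Z + V(0))² = (14 + (⅗ - 3*0))² = (14 + (⅗ + 0))² = (14 + ⅗)² = (73/5)² = 5329/25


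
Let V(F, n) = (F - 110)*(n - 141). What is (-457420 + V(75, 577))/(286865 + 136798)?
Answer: -157560/141221 ≈ -1.1157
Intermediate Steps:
V(F, n) = (-141 + n)*(-110 + F) (V(F, n) = (-110 + F)*(-141 + n) = (-141 + n)*(-110 + F))
(-457420 + V(75, 577))/(286865 + 136798) = (-457420 + (15510 - 141*75 - 110*577 + 75*577))/(286865 + 136798) = (-457420 + (15510 - 10575 - 63470 + 43275))/423663 = (-457420 - 15260)*(1/423663) = -472680*1/423663 = -157560/141221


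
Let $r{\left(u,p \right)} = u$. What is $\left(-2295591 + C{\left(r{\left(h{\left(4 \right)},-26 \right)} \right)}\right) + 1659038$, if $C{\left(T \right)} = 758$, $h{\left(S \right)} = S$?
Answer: $-635795$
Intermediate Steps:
$\left(-2295591 + C{\left(r{\left(h{\left(4 \right)},-26 \right)} \right)}\right) + 1659038 = \left(-2295591 + 758\right) + 1659038 = -2294833 + 1659038 = -635795$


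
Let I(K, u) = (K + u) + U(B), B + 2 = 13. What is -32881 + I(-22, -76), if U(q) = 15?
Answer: -32964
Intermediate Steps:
B = 11 (B = -2 + 13 = 11)
I(K, u) = 15 + K + u (I(K, u) = (K + u) + 15 = 15 + K + u)
-32881 + I(-22, -76) = -32881 + (15 - 22 - 76) = -32881 - 83 = -32964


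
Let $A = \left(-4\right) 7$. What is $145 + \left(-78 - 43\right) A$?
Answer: $3533$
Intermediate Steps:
$A = -28$
$145 + \left(-78 - 43\right) A = 145 + \left(-78 - 43\right) \left(-28\right) = 145 - -3388 = 145 + 3388 = 3533$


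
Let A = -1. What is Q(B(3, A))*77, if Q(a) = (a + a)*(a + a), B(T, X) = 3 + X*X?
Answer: 4928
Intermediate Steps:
B(T, X) = 3 + X²
Q(a) = 4*a² (Q(a) = (2*a)*(2*a) = 4*a²)
Q(B(3, A))*77 = (4*(3 + (-1)²)²)*77 = (4*(3 + 1)²)*77 = (4*4²)*77 = (4*16)*77 = 64*77 = 4928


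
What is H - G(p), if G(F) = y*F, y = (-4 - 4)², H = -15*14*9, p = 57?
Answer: -5538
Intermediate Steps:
H = -1890 (H = -210*9 = -1890)
y = 64 (y = (-8)² = 64)
G(F) = 64*F
H - G(p) = -1890 - 64*57 = -1890 - 1*3648 = -1890 - 3648 = -5538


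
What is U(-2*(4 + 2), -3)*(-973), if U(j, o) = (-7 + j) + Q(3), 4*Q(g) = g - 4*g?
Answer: 82705/4 ≈ 20676.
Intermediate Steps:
Q(g) = -3*g/4 (Q(g) = (g - 4*g)/4 = (-3*g)/4 = -3*g/4)
U(j, o) = -37/4 + j (U(j, o) = (-7 + j) - ¾*3 = (-7 + j) - 9/4 = -37/4 + j)
U(-2*(4 + 2), -3)*(-973) = (-37/4 - 2*(4 + 2))*(-973) = (-37/4 - 2*6)*(-973) = (-37/4 - 12)*(-973) = -85/4*(-973) = 82705/4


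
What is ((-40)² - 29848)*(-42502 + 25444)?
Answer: 481854384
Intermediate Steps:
((-40)² - 29848)*(-42502 + 25444) = (1600 - 29848)*(-17058) = -28248*(-17058) = 481854384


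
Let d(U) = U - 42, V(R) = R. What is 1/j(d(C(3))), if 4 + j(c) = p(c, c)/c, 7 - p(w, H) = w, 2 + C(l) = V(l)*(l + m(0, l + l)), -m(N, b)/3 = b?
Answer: -89/452 ≈ -0.19690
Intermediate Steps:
m(N, b) = -3*b
C(l) = -2 - 5*l² (C(l) = -2 + l*(l - 3*(l + l)) = -2 + l*(l - 6*l) = -2 + l*(-5*l) = -2 - 5*l²)
p(w, H) = 7 - w
d(U) = -42 + U
j(c) = -4 + (7 - c)/c
1/j(d(C(3))) = 1/(-5 + 7/(-42 + (-2 - 5*3²))) = 1/(-5 + 7/(-42 + (-2 - 5*9))) = 1/(-5 + 7/(-42 + (-2 - 45))) = 1/(-5 + 7/(-42 - 47)) = 1/(-5 + 7/(-89)) = 1/(-5 + 7*(-1/89)) = 1/(-5 - 7/89) = 1/(-452/89) = -89/452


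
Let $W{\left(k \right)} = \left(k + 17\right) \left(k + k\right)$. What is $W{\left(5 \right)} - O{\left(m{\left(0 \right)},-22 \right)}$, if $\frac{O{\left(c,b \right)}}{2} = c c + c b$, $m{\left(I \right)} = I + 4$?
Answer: $364$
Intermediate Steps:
$m{\left(I \right)} = 4 + I$
$O{\left(c,b \right)} = 2 c^{2} + 2 b c$ ($O{\left(c,b \right)} = 2 \left(c c + c b\right) = 2 \left(c^{2} + b c\right) = 2 c^{2} + 2 b c$)
$W{\left(k \right)} = 2 k \left(17 + k\right)$ ($W{\left(k \right)} = \left(17 + k\right) 2 k = 2 k \left(17 + k\right)$)
$W{\left(5 \right)} - O{\left(m{\left(0 \right)},-22 \right)} = 2 \cdot 5 \left(17 + 5\right) - 2 \left(4 + 0\right) \left(-22 + \left(4 + 0\right)\right) = 2 \cdot 5 \cdot 22 - 2 \cdot 4 \left(-22 + 4\right) = 220 - 2 \cdot 4 \left(-18\right) = 220 - -144 = 220 + 144 = 364$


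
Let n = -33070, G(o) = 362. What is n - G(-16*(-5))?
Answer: -33432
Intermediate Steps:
n - G(-16*(-5)) = -33070 - 1*362 = -33070 - 362 = -33432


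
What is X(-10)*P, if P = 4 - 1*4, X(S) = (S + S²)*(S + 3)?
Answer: 0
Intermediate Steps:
X(S) = (3 + S)*(S + S²) (X(S) = (S + S²)*(3 + S) = (3 + S)*(S + S²))
P = 0 (P = 4 - 4 = 0)
X(-10)*P = -10*(3 + (-10)² + 4*(-10))*0 = -10*(3 + 100 - 40)*0 = -10*63*0 = -630*0 = 0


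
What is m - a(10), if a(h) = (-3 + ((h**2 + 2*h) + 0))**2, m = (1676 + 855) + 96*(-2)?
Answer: -11350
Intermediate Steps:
m = 2339 (m = 2531 - 192 = 2339)
a(h) = (-3 + h**2 + 2*h)**2 (a(h) = (-3 + (h**2 + 2*h))**2 = (-3 + h**2 + 2*h)**2)
m - a(10) = 2339 - (-3 + 10**2 + 2*10)**2 = 2339 - (-3 + 100 + 20)**2 = 2339 - 1*117**2 = 2339 - 1*13689 = 2339 - 13689 = -11350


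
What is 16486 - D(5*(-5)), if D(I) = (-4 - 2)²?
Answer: 16450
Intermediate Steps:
D(I) = 36 (D(I) = (-6)² = 36)
16486 - D(5*(-5)) = 16486 - 1*36 = 16486 - 36 = 16450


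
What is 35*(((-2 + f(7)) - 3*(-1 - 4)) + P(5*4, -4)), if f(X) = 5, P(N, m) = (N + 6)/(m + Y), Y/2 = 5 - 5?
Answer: 805/2 ≈ 402.50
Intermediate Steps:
Y = 0 (Y = 2*(5 - 5) = 2*0 = 0)
P(N, m) = (6 + N)/m (P(N, m) = (N + 6)/(m + 0) = (6 + N)/m)
35*(((-2 + f(7)) - 3*(-1 - 4)) + P(5*4, -4)) = 35*(((-2 + 5) - 3*(-1 - 4)) + (6 + 5*4)/(-4)) = 35*((3 - 3*(-5)) - (6 + 20)/4) = 35*((3 + 15) - ¼*26) = 35*(18 - 13/2) = 35*(23/2) = 805/2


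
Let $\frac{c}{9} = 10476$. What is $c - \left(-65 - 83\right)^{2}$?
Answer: $72380$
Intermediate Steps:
$c = 94284$ ($c = 9 \cdot 10476 = 94284$)
$c - \left(-65 - 83\right)^{2} = 94284 - \left(-65 - 83\right)^{2} = 94284 - \left(-148\right)^{2} = 94284 - 21904 = 72380$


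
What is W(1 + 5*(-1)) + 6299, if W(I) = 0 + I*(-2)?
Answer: 6307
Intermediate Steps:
W(I) = -2*I (W(I) = 0 - 2*I = -2*I)
W(1 + 5*(-1)) + 6299 = -2*(1 + 5*(-1)) + 6299 = -2*(1 - 5) + 6299 = -2*(-4) + 6299 = 8 + 6299 = 6307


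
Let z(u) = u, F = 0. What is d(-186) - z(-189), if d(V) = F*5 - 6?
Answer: 183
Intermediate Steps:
d(V) = -6 (d(V) = 0*5 - 6 = 0 - 6 = -6)
d(-186) - z(-189) = -6 - 1*(-189) = -6 + 189 = 183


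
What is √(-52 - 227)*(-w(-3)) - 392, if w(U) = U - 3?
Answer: -392 + 18*I*√31 ≈ -392.0 + 100.22*I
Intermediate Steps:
w(U) = -3 + U
√(-52 - 227)*(-w(-3)) - 392 = √(-52 - 227)*(-(-3 - 3)) - 392 = √(-279)*(-1*(-6)) - 392 = (3*I*√31)*6 - 392 = 18*I*√31 - 392 = -392 + 18*I*√31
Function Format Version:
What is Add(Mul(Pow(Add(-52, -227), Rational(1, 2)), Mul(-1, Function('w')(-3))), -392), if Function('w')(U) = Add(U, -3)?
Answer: Add(-392, Mul(18, I, Pow(31, Rational(1, 2)))) ≈ Add(-392.00, Mul(100.22, I))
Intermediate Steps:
Function('w')(U) = Add(-3, U)
Add(Mul(Pow(Add(-52, -227), Rational(1, 2)), Mul(-1, Function('w')(-3))), -392) = Add(Mul(Pow(Add(-52, -227), Rational(1, 2)), Mul(-1, Add(-3, -3))), -392) = Add(Mul(Pow(-279, Rational(1, 2)), Mul(-1, -6)), -392) = Add(Mul(Mul(3, I, Pow(31, Rational(1, 2))), 6), -392) = Add(Mul(18, I, Pow(31, Rational(1, 2))), -392) = Add(-392, Mul(18, I, Pow(31, Rational(1, 2))))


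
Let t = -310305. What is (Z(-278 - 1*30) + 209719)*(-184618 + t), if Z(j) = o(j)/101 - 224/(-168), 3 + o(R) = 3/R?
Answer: -880600188751751/8484 ≈ -1.0380e+11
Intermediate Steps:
o(R) = -3 + 3/R
Z(j) = 395/303 + 3/(101*j) (Z(j) = (-3 + 3/j)/101 - 224/(-168) = (-3 + 3/j)*(1/101) - 224*(-1/168) = (-3/101 + 3/(101*j)) + 4/3 = 395/303 + 3/(101*j))
(Z(-278 - 1*30) + 209719)*(-184618 + t) = ((9 + 395*(-278 - 1*30))/(303*(-278 - 1*30)) + 209719)*(-184618 - 310305) = ((9 + 395*(-278 - 30))/(303*(-278 - 30)) + 209719)*(-494923) = ((1/303)*(9 + 395*(-308))/(-308) + 209719)*(-494923) = ((1/303)*(-1/308)*(9 - 121660) + 209719)*(-494923) = ((1/303)*(-1/308)*(-121651) + 209719)*(-494923) = (121651/93324 + 209719)*(-494923) = (19571937607/93324)*(-494923) = -880600188751751/8484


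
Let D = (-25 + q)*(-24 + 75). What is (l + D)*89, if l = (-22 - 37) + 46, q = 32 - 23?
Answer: -73781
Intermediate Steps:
q = 9
l = -13 (l = -59 + 46 = -13)
D = -816 (D = (-25 + 9)*(-24 + 75) = -16*51 = -816)
(l + D)*89 = (-13 - 816)*89 = -829*89 = -73781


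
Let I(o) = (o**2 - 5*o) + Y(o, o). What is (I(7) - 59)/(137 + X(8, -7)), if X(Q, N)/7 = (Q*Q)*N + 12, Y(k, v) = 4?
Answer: 41/2915 ≈ 0.014065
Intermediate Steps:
I(o) = 4 + o**2 - 5*o (I(o) = (o**2 - 5*o) + 4 = 4 + o**2 - 5*o)
X(Q, N) = 84 + 7*N*Q**2 (X(Q, N) = 7*((Q*Q)*N + 12) = 7*(Q**2*N + 12) = 7*(N*Q**2 + 12) = 7*(12 + N*Q**2) = 84 + 7*N*Q**2)
(I(7) - 59)/(137 + X(8, -7)) = ((4 + 7**2 - 5*7) - 59)/(137 + (84 + 7*(-7)*8**2)) = ((4 + 49 - 35) - 59)/(137 + (84 + 7*(-7)*64)) = (18 - 59)/(137 + (84 - 3136)) = -41/(137 - 3052) = -41/(-2915) = -41*(-1/2915) = 41/2915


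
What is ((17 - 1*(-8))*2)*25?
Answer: 1250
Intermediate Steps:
((17 - 1*(-8))*2)*25 = ((17 + 8)*2)*25 = (25*2)*25 = 50*25 = 1250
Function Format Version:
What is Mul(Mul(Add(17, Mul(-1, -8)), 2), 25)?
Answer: 1250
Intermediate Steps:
Mul(Mul(Add(17, Mul(-1, -8)), 2), 25) = Mul(Mul(Add(17, 8), 2), 25) = Mul(Mul(25, 2), 25) = Mul(50, 25) = 1250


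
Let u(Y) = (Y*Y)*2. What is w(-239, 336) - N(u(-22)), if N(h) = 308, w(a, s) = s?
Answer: 28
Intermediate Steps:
u(Y) = 2*Y² (u(Y) = Y²*2 = 2*Y²)
w(-239, 336) - N(u(-22)) = 336 - 1*308 = 336 - 308 = 28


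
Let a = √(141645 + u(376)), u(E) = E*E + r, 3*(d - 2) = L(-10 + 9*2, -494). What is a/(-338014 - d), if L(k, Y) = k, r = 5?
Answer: -3*√283026/1014056 ≈ -0.0015739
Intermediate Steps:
d = 14/3 (d = 2 + (-10 + 9*2)/3 = 2 + (-10 + 18)/3 = 2 + (⅓)*8 = 2 + 8/3 = 14/3 ≈ 4.6667)
u(E) = 5 + E² (u(E) = E*E + 5 = E² + 5 = 5 + E²)
a = √283026 (a = √(141645 + (5 + 376²)) = √(141645 + (5 + 141376)) = √(141645 + 141381) = √283026 ≈ 532.00)
a/(-338014 - d) = √283026/(-338014 - 1*14/3) = √283026/(-338014 - 14/3) = √283026/(-1014056/3) = √283026*(-3/1014056) = -3*√283026/1014056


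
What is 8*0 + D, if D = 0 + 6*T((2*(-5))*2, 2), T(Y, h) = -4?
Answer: -24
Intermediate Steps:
D = -24 (D = 0 + 6*(-4) = 0 - 24 = -24)
8*0 + D = 8*0 - 24 = 0 - 24 = -24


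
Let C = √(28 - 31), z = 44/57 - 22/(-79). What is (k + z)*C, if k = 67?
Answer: 306431*I*√3/4503 ≈ 117.87*I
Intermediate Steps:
z = 4730/4503 (z = 44*(1/57) - 22*(-1/79) = 44/57 + 22/79 = 4730/4503 ≈ 1.0504)
C = I*√3 (C = √(-3) = I*√3 ≈ 1.732*I)
(k + z)*C = (67 + 4730/4503)*(I*√3) = 306431*(I*√3)/4503 = 306431*I*√3/4503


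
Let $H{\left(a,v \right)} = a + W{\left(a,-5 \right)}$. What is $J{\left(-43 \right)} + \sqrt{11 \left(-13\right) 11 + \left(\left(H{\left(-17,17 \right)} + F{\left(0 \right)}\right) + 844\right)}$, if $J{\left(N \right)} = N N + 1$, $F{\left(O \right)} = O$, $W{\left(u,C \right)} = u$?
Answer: $1850 + i \sqrt{763} \approx 1850.0 + 27.622 i$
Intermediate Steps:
$H{\left(a,v \right)} = 2 a$ ($H{\left(a,v \right)} = a + a = 2 a$)
$J{\left(N \right)} = 1 + N^{2}$ ($J{\left(N \right)} = N^{2} + 1 = 1 + N^{2}$)
$J{\left(-43 \right)} + \sqrt{11 \left(-13\right) 11 + \left(\left(H{\left(-17,17 \right)} + F{\left(0 \right)}\right) + 844\right)} = \left(1 + \left(-43\right)^{2}\right) + \sqrt{11 \left(-13\right) 11 + \left(\left(2 \left(-17\right) + 0\right) + 844\right)} = \left(1 + 1849\right) + \sqrt{\left(-143\right) 11 + \left(\left(-34 + 0\right) + 844\right)} = 1850 + \sqrt{-1573 + \left(-34 + 844\right)} = 1850 + \sqrt{-1573 + 810} = 1850 + \sqrt{-763} = 1850 + i \sqrt{763}$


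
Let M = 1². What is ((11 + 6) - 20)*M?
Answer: -3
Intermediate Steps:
M = 1
((11 + 6) - 20)*M = ((11 + 6) - 20)*1 = (17 - 20)*1 = -3*1 = -3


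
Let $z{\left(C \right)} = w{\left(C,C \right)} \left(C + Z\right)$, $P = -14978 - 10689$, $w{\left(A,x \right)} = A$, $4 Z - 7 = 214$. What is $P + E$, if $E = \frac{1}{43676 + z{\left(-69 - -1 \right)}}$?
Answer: $- \frac{1143285180}{44543} \approx -25667.0$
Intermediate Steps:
$Z = \frac{221}{4}$ ($Z = \frac{7}{4} + \frac{1}{4} \cdot 214 = \frac{7}{4} + \frac{107}{2} = \frac{221}{4} \approx 55.25$)
$P = -25667$
$z{\left(C \right)} = C \left(\frac{221}{4} + C\right)$ ($z{\left(C \right)} = C \left(C + \frac{221}{4}\right) = C \left(\frac{221}{4} + C\right)$)
$E = \frac{1}{44543}$ ($E = \frac{1}{43676 + \frac{\left(-69 - -1\right) \left(221 + 4 \left(-69 - -1\right)\right)}{4}} = \frac{1}{43676 + \frac{\left(-69 + 1\right) \left(221 + 4 \left(-69 + 1\right)\right)}{4}} = \frac{1}{43676 + \frac{1}{4} \left(-68\right) \left(221 + 4 \left(-68\right)\right)} = \frac{1}{43676 + \frac{1}{4} \left(-68\right) \left(221 - 272\right)} = \frac{1}{43676 + \frac{1}{4} \left(-68\right) \left(-51\right)} = \frac{1}{43676 + 867} = \frac{1}{44543} \approx 2.245 \cdot 10^{-5}$)
$P + E = -25667 + \frac{1}{44543} = - \frac{1143285180}{44543}$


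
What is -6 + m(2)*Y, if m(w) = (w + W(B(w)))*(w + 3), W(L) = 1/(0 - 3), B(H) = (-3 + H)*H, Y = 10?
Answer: 232/3 ≈ 77.333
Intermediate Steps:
B(H) = H*(-3 + H)
W(L) = -1/3 (W(L) = 1/(-3) = -1/3)
m(w) = (3 + w)*(-1/3 + w) (m(w) = (w - 1/3)*(w + 3) = (-1/3 + w)*(3 + w) = (3 + w)*(-1/3 + w))
-6 + m(2)*Y = -6 + (-1 + 2**2 + (8/3)*2)*10 = -6 + (-1 + 4 + 16/3)*10 = -6 + (25/3)*10 = -6 + 250/3 = 232/3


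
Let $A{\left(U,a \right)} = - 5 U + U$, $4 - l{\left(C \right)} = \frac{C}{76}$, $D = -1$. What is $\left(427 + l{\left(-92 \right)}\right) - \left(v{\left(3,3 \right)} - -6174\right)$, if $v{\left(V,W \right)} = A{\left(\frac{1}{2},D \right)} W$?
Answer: $- \frac{108980}{19} \approx -5735.8$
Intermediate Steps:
$l{\left(C \right)} = 4 - \frac{C}{76}$
$A{\left(U,a \right)} = - 4 U$
$v{\left(V,W \right)} = - 2 W$ ($v{\left(V,W \right)} = - \frac{4}{2} W = \left(-4\right) \frac{1}{2} W = - 2 W$)
$\left(427 + l{\left(-92 \right)}\right) - \left(v{\left(3,3 \right)} - -6174\right) = \left(427 + \left(4 - - \frac{23}{19}\right)\right) - \left(\left(-2\right) 3 - -6174\right) = \left(427 + \left(4 + \frac{23}{19}\right)\right) - \left(-6 + 6174\right) = \left(427 + \frac{99}{19}\right) - 6168 = \frac{8212}{19} - 6168 = - \frac{108980}{19}$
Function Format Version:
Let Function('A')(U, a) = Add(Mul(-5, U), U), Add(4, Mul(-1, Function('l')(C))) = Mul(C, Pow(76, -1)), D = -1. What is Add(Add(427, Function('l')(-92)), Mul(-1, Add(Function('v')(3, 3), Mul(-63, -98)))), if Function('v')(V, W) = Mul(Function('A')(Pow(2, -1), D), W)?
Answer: Rational(-108980, 19) ≈ -5735.8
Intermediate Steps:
Function('l')(C) = Add(4, Mul(Rational(-1, 76), C)) (Function('l')(C) = Add(4, Mul(-1, Mul(C, Pow(76, -1)))) = Add(4, Mul(-1, Mul(C, Rational(1, 76)))) = Add(4, Mul(-1, Mul(Rational(1, 76), C))) = Add(4, Mul(Rational(-1, 76), C)))
Function('A')(U, a) = Mul(-4, U)
Function('v')(V, W) = Mul(-2, W) (Function('v')(V, W) = Mul(Mul(-4, Pow(2, -1)), W) = Mul(Mul(-4, Rational(1, 2)), W) = Mul(-2, W))
Add(Add(427, Function('l')(-92)), Mul(-1, Add(Function('v')(3, 3), Mul(-63, -98)))) = Add(Add(427, Add(4, Mul(Rational(-1, 76), -92))), Mul(-1, Add(Mul(-2, 3), Mul(-63, -98)))) = Add(Add(427, Add(4, Rational(23, 19))), Mul(-1, Add(-6, 6174))) = Add(Add(427, Rational(99, 19)), Mul(-1, 6168)) = Add(Rational(8212, 19), -6168) = Rational(-108980, 19)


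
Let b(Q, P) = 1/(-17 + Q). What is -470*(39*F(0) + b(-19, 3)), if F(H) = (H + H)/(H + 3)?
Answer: 235/18 ≈ 13.056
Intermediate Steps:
F(H) = 2*H/(3 + H) (F(H) = (2*H)/(3 + H) = 2*H/(3 + H))
-470*(39*F(0) + b(-19, 3)) = -470*(39*(2*0/(3 + 0)) + 1/(-17 - 19)) = -470*(39*(2*0/3) + 1/(-36)) = -470*(39*(2*0*(⅓)) - 1/36) = -470*(39*0 - 1/36) = -470*(0 - 1/36) = -470*(-1/36) = 235/18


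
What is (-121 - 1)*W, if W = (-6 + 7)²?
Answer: -122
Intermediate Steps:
W = 1 (W = 1² = 1)
(-121 - 1)*W = (-121 - 1)*1 = -122*1 = -122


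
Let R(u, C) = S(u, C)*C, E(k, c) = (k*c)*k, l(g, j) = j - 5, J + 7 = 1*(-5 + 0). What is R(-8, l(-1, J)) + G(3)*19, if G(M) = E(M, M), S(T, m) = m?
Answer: 802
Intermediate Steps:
J = -12 (J = -7 + 1*(-5 + 0) = -7 + 1*(-5) = -7 - 5 = -12)
l(g, j) = -5 + j
E(k, c) = c*k² (E(k, c) = (c*k)*k = c*k²)
G(M) = M³ (G(M) = M*M² = M³)
R(u, C) = C² (R(u, C) = C*C = C²)
R(-8, l(-1, J)) + G(3)*19 = (-5 - 12)² + 3³*19 = (-17)² + 27*19 = 289 + 513 = 802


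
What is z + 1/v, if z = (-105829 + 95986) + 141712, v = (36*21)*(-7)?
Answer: 697850747/5292 ≈ 1.3187e+5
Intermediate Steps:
v = -5292 (v = 756*(-7) = -5292)
z = 131869 (z = -9843 + 141712 = 131869)
z + 1/v = 131869 + 1/(-5292) = 131869 - 1/5292 = 697850747/5292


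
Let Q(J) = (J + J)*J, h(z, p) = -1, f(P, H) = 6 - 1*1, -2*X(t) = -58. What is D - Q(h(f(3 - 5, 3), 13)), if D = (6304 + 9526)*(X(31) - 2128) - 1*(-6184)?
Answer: -33220988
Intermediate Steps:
X(t) = 29 (X(t) = -½*(-58) = 29)
f(P, H) = 5 (f(P, H) = 6 - 1 = 5)
Q(J) = 2*J² (Q(J) = (2*J)*J = 2*J²)
D = -33220986 (D = (6304 + 9526)*(29 - 2128) - 1*(-6184) = 15830*(-2099) + 6184 = -33227170 + 6184 = -33220986)
D - Q(h(f(3 - 5, 3), 13)) = -33220986 - 2*(-1)² = -33220986 - 2 = -33220988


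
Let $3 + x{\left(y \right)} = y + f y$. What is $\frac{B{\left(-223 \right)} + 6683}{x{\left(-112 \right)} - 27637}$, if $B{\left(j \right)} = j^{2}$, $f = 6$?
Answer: $- \frac{14103}{7106} \approx -1.9847$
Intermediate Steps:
$x{\left(y \right)} = -3 + 7 y$ ($x{\left(y \right)} = -3 + \left(y + 6 y\right) = -3 + 7 y$)
$\frac{B{\left(-223 \right)} + 6683}{x{\left(-112 \right)} - 27637} = \frac{\left(-223\right)^{2} + 6683}{\left(-3 + 7 \left(-112\right)\right) - 27637} = \frac{49729 + 6683}{\left(-3 - 784\right) - 27637} = \frac{56412}{-787 - 27637} = \frac{56412}{-28424} = 56412 \left(- \frac{1}{28424}\right) = - \frac{14103}{7106}$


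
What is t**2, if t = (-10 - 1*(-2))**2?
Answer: 4096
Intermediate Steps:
t = 64 (t = (-10 + 2)**2 = (-8)**2 = 64)
t**2 = 64**2 = 4096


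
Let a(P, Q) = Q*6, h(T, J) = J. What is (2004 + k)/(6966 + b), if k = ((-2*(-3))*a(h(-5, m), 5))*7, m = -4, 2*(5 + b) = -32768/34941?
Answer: 114047424/243207917 ≈ 0.46893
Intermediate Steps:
b = -191089/34941 (b = -5 + (-32768/34941)/2 = -5 + (-32768*1/34941)/2 = -5 + (½)*(-32768/34941) = -5 - 16384/34941 = -191089/34941 ≈ -5.4689)
a(P, Q) = 6*Q
k = 1260 (k = ((-2*(-3))*(6*5))*7 = (6*30)*7 = 180*7 = 1260)
(2004 + k)/(6966 + b) = (2004 + 1260)/(6966 - 191089/34941) = 3264/(243207917/34941) = 3264*(34941/243207917) = 114047424/243207917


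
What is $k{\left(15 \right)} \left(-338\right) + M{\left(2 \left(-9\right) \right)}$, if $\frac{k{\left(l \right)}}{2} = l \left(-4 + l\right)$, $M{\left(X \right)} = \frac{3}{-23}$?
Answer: $- \frac{2565423}{23} \approx -1.1154 \cdot 10^{5}$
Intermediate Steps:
$M{\left(X \right)} = - \frac{3}{23}$ ($M{\left(X \right)} = 3 \left(- \frac{1}{23}\right) = - \frac{3}{23}$)
$k{\left(l \right)} = 2 l \left(-4 + l\right)$
$k{\left(15 \right)} \left(-338\right) + M{\left(2 \left(-9\right) \right)} = 2 \cdot 15 \left(-4 + 15\right) \left(-338\right) - \frac{3}{23} = 2 \cdot 15 \cdot 11 \left(-338\right) - \frac{3}{23} = 330 \left(-338\right) - \frac{3}{23} = -111540 - \frac{3}{23} = - \frac{2565423}{23}$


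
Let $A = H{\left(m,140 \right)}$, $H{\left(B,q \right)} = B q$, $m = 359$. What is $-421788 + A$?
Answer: $-371528$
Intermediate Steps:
$A = 50260$ ($A = 359 \cdot 140 = 50260$)
$-421788 + A = -421788 + 50260 = -371528$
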